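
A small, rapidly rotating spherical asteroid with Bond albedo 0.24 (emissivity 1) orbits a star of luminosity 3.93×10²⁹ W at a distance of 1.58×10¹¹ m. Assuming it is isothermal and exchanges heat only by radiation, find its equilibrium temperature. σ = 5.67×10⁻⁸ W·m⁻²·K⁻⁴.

T ≈ 1430 K

First find the stellar flux at distance d: S = L/(4πd²) = 3.93×10²⁹/(4π·(1.58×10¹¹)²) = 1.253×10⁶ W/m².
For an isothermal sphere, absorbed (1−a)S·πr² = emitted σ·4πr²·T⁴, so T⁴ = (1−a)S/(4σ).
T⁴ = 0.760·1.253×10⁶/(4·5.67×10⁻⁸) = 4.198×10¹² K⁴.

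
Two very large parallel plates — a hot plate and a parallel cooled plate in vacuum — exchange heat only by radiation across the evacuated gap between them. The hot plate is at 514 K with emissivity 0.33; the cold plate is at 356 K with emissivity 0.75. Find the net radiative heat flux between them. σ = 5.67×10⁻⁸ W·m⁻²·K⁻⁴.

q ≈ 906 W/m²

For two infinite grey parallel plates, q = σ(T₁⁴ − T₂⁴)/(1/ε₁ + 1/ε₂ − 1).
T₁⁴ − T₂⁴ = 6.980×10¹⁰ − 1.606×10¹⁰ = 5.374×10¹⁰ K⁴.
1/ε₁ + 1/ε₂ − 1 = 3.030 + 1.333 − 1 = 3.364.
q = 5.67×10⁻⁸ × 5.374×10¹⁰ / 3.364.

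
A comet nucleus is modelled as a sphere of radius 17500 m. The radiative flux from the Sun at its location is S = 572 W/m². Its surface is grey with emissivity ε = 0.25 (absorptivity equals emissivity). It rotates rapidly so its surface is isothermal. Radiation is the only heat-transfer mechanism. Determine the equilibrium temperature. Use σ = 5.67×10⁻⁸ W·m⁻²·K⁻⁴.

T ≈ 224 K

At equilibrium, absorbed power = emitted power.
Absorbing cross-section = πr² = 9.621×10⁸ m²; emitting surface = 4πr² = 3.848×10⁹ m² (ratio 4).
εS·A_cross = εσ·A_surf·T⁴  ⇒  T⁴ = S/(4σ)   (ε cancels).
T⁴ = 572/(4·5.67×10⁻⁸) = 2.522×10⁹ K⁴.
T = (2.522×10⁹)^(1/4).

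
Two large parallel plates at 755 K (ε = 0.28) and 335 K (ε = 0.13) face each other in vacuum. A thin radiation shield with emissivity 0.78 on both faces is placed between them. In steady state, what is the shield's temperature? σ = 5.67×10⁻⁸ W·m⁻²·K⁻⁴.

In steady state the net flux on the hot side equals that on the cold side.
σ(T₁⁴−T_s⁴)/D₁ = σ(T_s⁴−T₂⁴)/D₂, with D₁ = 1/ε₁+1/ε_s−1 = 3.853, D₂ = 1/ε_s+1/ε₂−1 = 7.974.
Solve for T_s⁴: T_s⁴ = (D₂·T₁⁴ + D₁·T₂⁴)/(D₁+D₂) = 2.232×10¹¹ K⁴.

T_s ≈ 687 K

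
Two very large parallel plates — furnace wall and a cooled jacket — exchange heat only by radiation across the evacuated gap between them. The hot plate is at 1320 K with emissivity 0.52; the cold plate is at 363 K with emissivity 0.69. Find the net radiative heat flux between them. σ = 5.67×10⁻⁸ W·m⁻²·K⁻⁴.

For two infinite grey parallel plates, q = σ(T₁⁴ − T₂⁴)/(1/ε₁ + 1/ε₂ − 1).
T₁⁴ − T₂⁴ = 3.036×10¹² − 1.736×10¹⁰ = 3.019×10¹² K⁴.
1/ε₁ + 1/ε₂ − 1 = 1.923 + 1.449 − 1 = 2.372.
q = 5.67×10⁻⁸ × 3.019×10¹² / 2.372.

q ≈ 72100 W/m²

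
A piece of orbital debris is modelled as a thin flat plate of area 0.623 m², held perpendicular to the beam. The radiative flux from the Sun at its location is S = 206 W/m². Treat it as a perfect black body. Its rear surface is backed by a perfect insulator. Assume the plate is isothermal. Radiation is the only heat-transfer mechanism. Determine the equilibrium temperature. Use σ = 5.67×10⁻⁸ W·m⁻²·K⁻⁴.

T ≈ 246 K

At equilibrium, absorbed power = emitted power.
Absorbing cross-section = A = 0.6230 m²; emitting surface = A = 0.6230 m² (ratio 1).
S·A_cross = εσ·A_surf·T⁴  ⇒  T⁴ = S/(1σ).
T⁴ = 1.00·206/(1·5.67×10⁻⁸) = 3.633×10⁹ K⁴.
T = (3.633×10⁹)^(1/4).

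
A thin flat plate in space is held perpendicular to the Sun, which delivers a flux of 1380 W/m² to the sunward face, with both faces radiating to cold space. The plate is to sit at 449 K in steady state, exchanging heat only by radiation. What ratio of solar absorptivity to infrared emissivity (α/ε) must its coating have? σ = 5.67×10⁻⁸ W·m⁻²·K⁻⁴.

Balance: αS·A = εσ·2A·T⁴ ⇒ α/ε = 2σT⁴/S.
α/ε = 2·5.67×10⁻⁸·(449)⁴/1380 = 2·5.67×10⁻⁸·4.064×10¹⁰/1380.

α/ε ≈ 3.34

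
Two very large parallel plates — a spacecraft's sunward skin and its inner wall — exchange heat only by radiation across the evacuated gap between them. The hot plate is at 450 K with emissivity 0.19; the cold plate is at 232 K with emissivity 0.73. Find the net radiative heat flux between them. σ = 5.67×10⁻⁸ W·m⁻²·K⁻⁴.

q ≈ 384 W/m²

For two infinite grey parallel plates, q = σ(T₁⁴ − T₂⁴)/(1/ε₁ + 1/ε₂ − 1).
T₁⁴ − T₂⁴ = 4.101×10¹⁰ − 2.897×10⁹ = 3.811×10¹⁰ K⁴.
1/ε₁ + 1/ε₂ − 1 = 5.263 + 1.370 − 1 = 5.633.
q = 5.67×10⁻⁸ × 3.811×10¹⁰ / 5.633.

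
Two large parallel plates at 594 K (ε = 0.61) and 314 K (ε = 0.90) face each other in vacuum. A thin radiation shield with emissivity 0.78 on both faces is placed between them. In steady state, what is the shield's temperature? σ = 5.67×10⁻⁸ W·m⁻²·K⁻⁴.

In steady state the net flux on the hot side equals that on the cold side.
σ(T₁⁴−T_s⁴)/D₁ = σ(T_s⁴−T₂⁴)/D₂, with D₁ = 1/ε₁+1/ε_s−1 = 1.921, D₂ = 1/ε_s+1/ε₂−1 = 1.393.
Solve for T_s⁴: T_s⁴ = (D₂·T₁⁴ + D₁·T₂⁴)/(D₁+D₂) = 5.796×10¹⁰ K⁴.

T_s ≈ 491 K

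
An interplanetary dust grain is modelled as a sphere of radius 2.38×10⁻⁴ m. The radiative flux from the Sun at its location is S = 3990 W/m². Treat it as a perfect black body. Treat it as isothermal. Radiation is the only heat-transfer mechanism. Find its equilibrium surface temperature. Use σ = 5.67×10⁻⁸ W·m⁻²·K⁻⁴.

T ≈ 364 K

At equilibrium, absorbed power = emitted power.
Absorbing cross-section = πr² = 1.780×10⁻⁷ m²; emitting surface = 4πr² = 7.118×10⁻⁷ m² (ratio 4).
S·A_cross = εσ·A_surf·T⁴  ⇒  T⁴ = S/(4σ).
T⁴ = 1.00·3990/(4·5.67×10⁻⁸) = 1.759×10¹⁰ K⁴.
T = (1.759×10¹⁰)^(1/4).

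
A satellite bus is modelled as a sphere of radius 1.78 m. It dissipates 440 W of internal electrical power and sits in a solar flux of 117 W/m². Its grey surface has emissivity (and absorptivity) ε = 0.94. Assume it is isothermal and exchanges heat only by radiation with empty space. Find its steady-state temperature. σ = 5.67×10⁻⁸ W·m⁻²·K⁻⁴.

At steady state, absorbed solar power + internal power = radiated power.
Absorbed: α·S·A_cross = 0.94·117·9.954 = 1095 W (cross-section πr²).
Total input = 1095 + 440 = 1535 W.
Radiated: εσ·A_surf·T⁴ with A_surf = 4πr² = 39.82 m².
T⁴ = 1535/(0.94·5.67×10⁻⁸·39.82) = 7.232×10⁸ K⁴.

T ≈ 164 K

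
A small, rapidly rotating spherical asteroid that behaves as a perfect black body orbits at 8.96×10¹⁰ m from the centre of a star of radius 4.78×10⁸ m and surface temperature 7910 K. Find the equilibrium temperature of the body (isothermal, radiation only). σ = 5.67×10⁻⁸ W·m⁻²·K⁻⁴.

The star's surface emits σT_*⁴; at distance d the flux is S = σT_*⁴(R_*/d)².
S = 5.67×10⁻⁸·(7910)⁴·(4.78×10⁸/8.96×10¹⁰)² = 6317 W/m².
For an isothermal sphere T⁴ = (1−a)S/(4σ) = 2.785×10¹⁰ K⁴.

T ≈ 409 K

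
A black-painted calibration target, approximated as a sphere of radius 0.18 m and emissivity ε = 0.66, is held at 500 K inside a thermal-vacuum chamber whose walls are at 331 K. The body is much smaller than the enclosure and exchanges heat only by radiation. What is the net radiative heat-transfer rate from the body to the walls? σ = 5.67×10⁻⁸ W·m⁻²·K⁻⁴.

P_net ≈ 769 W

For a small grey body in a large enclosure: P_net = εσA(T_body⁴ − T_wall⁴).
A = 4πr² = 0.4072 m²; T_body⁴ − T_wall⁴ = 6.250×10¹⁰ − 1.200×10¹⁰ = 5.050×10¹⁰ K⁴.
|P_net| = 0.66·5.67×10⁻⁸·0.4072·5.050×10¹⁰.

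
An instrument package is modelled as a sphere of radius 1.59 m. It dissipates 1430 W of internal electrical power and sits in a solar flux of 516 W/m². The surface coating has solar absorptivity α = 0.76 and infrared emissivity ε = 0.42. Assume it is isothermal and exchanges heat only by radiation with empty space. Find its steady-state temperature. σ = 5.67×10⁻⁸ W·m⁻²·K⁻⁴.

T ≈ 278 K

At steady state, absorbed solar power + internal power = radiated power.
Absorbed: α·S·A_cross = 0.76·516·7.942 = 3115 W (cross-section πr²).
Total input = 3115 + 1430 = 4545 W.
Radiated: εσ·A_surf·T⁴ with A_surf = 4πr² = 31.77 m².
T⁴ = 4545/(0.42·5.67×10⁻⁸·31.77) = 6.007×10⁹ K⁴.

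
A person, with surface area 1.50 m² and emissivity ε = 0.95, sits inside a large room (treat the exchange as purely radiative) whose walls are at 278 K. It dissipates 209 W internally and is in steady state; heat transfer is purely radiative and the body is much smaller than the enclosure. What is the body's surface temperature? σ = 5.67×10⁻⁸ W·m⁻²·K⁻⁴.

T ≈ 304 K

For a small grey body in a large enclosure, net radiated power = εσA(T⁴ − T_w⁴).
Steady state: P = εσA(T⁴ − T_w⁴) with A = 1.50 m².
T⁴ = P/(εσA) + T_w⁴ = 209/(0.95·5.67×10⁻⁸·1.500) + (278)⁴
    = 2.587×10⁹ + 5.973×10⁹ = 8.560×10⁹ K⁴.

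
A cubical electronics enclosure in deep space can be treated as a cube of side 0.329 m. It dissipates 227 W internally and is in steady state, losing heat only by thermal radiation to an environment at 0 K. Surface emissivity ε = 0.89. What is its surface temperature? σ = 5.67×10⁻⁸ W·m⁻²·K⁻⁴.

T ≈ 288 K

Steady state: internal power = radiated power, P = εσA T⁴.
Radiating area A = 6L² = 0.6494 m².
T⁴ = P/(εσA) = 227/(0.89·5.67×10⁻⁸·0.6494) = 6.926×10⁹ K⁴.
T = (6.926×10⁹)^(1/4).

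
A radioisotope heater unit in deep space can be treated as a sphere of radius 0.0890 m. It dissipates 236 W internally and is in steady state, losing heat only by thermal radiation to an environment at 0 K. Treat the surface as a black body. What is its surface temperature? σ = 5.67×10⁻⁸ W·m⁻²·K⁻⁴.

Steady state: internal power = radiated power, P = εσA T⁴.
Radiating area A = 4πr² = 0.09954 m².
T⁴ = P/(εσA) = 236/(1.0·5.67×10⁻⁸·0.09954) = 4.182×10¹⁰ K⁴.
T = (4.182×10¹⁰)^(1/4).

T ≈ 452 K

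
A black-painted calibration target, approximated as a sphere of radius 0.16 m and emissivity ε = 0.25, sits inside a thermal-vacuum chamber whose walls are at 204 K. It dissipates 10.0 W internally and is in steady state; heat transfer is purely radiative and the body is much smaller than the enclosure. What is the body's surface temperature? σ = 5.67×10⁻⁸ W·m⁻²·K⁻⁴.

For a small grey body in a large enclosure, net radiated power = εσA(T⁴ − T_w⁴).
Steady state: P = εσA(T⁴ − T_w⁴) with A = 4πr² = 0.3217 m².
T⁴ = P/(εσA) + T_w⁴ = 10.0/(0.25·5.67×10⁻⁸·0.3217) + (204)⁴
    = 2.193×10⁹ + 1.732×10⁹ = 3.925×10⁹ K⁴.

T ≈ 250 K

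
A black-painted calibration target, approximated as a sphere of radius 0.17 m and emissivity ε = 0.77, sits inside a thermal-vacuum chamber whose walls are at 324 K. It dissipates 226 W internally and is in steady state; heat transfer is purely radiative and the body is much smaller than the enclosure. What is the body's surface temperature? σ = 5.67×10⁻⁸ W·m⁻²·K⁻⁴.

For a small grey body in a large enclosure, net radiated power = εσA(T⁴ − T_w⁴).
Steady state: P = εσA(T⁴ − T_w⁴) with A = 4πr² = 0.3632 m².
T⁴ = P/(εσA) + T_w⁴ = 226/(0.77·5.67×10⁻⁸·0.3632) + (324)⁴
    = 1.425×10¹⁰ + 1.102×10¹⁰ = 2.527×10¹⁰ K⁴.

T ≈ 399 K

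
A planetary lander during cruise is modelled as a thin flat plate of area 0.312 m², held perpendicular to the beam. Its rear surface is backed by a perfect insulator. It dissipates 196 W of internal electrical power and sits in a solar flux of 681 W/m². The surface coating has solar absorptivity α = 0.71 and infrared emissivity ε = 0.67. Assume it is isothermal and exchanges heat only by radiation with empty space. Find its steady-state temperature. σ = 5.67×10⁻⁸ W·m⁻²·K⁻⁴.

T ≈ 414 K

At steady state, absorbed solar power + internal power = radiated power.
Absorbed: α·S·A_cross = 0.71·681·0.3120 = 150.9 W (cross-section A).
Total input = 150.9 + 196 = 346.9 W.
Radiated: εσ·A_surf·T⁴ with A_surf = A = 0.3120 m².
T⁴ = 346.9/(0.67·5.67×10⁻⁸·0.3120) = 2.926×10¹⁰ K⁴.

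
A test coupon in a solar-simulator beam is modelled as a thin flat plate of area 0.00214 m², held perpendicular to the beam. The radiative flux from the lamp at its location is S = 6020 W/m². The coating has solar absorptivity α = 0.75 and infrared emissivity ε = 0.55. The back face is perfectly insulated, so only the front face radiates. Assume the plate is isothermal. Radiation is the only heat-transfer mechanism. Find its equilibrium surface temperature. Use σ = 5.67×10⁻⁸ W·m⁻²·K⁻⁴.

T ≈ 617 K

At equilibrium, absorbed power = emitted power.
Absorbing cross-section = A = 0.002140 m²; emitting surface = A = 0.002140 m² (ratio 1).
αS·A_cross = εσ·A_surf·T⁴  ⇒  T⁴ = αS/(ε·1σ).
T⁴ = 0.750·6020/(0.55·1·5.67×10⁻⁸) = 1.448×10¹¹ K⁴.
T = (1.448×10¹¹)^(1/4).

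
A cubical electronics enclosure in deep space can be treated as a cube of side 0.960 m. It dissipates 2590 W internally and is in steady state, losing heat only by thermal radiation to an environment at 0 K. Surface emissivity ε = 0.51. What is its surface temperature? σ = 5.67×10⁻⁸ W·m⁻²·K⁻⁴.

Steady state: internal power = radiated power, P = εσA T⁴.
Radiating area A = 6L² = 5.530 m².
T⁴ = P/(εσA) = 2590/(0.51·5.67×10⁻⁸·5.530) = 1.620×10¹⁰ K⁴.
T = (1.620×10¹⁰)^(1/4).

T ≈ 357 K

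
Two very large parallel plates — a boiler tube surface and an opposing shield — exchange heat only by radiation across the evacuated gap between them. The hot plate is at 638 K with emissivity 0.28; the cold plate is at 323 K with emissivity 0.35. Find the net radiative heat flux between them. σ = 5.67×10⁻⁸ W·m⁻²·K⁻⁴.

q ≈ 1620 W/m²

For two infinite grey parallel plates, q = σ(T₁⁴ − T₂⁴)/(1/ε₁ + 1/ε₂ − 1).
T₁⁴ − T₂⁴ = 1.657×10¹¹ − 1.088×10¹⁰ = 1.548×10¹¹ K⁴.
1/ε₁ + 1/ε₂ − 1 = 3.571 + 2.857 − 1 = 5.429.
q = 5.67×10⁻⁸ × 1.548×10¹¹ / 5.429.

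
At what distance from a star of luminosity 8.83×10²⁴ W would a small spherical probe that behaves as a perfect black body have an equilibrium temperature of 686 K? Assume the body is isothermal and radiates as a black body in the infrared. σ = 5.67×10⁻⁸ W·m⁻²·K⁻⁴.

For an isothermal black-emitting sphere, (1−a)S·πr² = σ·4πr²·T⁴ ⇒ S = 4σT⁴/(1−a).
S = 4·5.67×10⁻⁸·(686)⁴/1.00 = 50230 W/m².
Flux falls as S = L/(4πd²), so d = √(L/(4πS)) = √(8.83×10²⁴/(4π·50230)).

d ≈ 3.74×10⁹ m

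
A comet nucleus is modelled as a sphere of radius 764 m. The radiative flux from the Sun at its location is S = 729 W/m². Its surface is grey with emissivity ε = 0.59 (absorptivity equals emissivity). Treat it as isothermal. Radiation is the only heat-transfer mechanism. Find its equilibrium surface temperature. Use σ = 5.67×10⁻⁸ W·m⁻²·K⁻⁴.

T ≈ 238 K

At equilibrium, absorbed power = emitted power.
Absorbing cross-section = πr² = 1.834×10⁶ m²; emitting surface = 4πr² = 7.335×10⁶ m² (ratio 4).
εS·A_cross = εσ·A_surf·T⁴  ⇒  T⁴ = S/(4σ)   (ε cancels).
T⁴ = 729/(4·5.67×10⁻⁸) = 3.214×10⁹ K⁴.
T = (3.214×10⁹)^(1/4).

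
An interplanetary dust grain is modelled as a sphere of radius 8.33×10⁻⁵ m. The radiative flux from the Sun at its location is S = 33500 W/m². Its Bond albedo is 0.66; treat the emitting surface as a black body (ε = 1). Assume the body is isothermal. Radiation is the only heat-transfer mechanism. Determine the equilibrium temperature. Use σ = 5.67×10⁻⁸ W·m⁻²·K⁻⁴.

T ≈ 473 K

At equilibrium, absorbed power = emitted power.
Absorbing cross-section = πr² = 2.180×10⁻⁸ m²; emitting surface = 4πr² = 8.720×10⁻⁸ m² (ratio 4).
(1−a)S·A_cross = εσ·A_surf·T⁴  ⇒  T⁴ = (1−a)S/(4σ).
T⁴ = 0.340·33500/(4·5.67×10⁻⁸) = 5.022×10¹⁰ K⁴.
T = (5.022×10¹⁰)^(1/4).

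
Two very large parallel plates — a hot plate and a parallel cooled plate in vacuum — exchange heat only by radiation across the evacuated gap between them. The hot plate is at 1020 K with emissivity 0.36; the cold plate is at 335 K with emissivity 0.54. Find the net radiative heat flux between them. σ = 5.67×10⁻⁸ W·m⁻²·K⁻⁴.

q ≈ 16700 W/m²

For two infinite grey parallel plates, q = σ(T₁⁴ − T₂⁴)/(1/ε₁ + 1/ε₂ − 1).
T₁⁴ − T₂⁴ = 1.082×10¹² − 1.259×10¹⁰ = 1.070×10¹² K⁴.
1/ε₁ + 1/ε₂ − 1 = 2.778 + 1.852 − 1 = 3.630.
q = 5.67×10⁻⁸ × 1.070×10¹² / 3.630.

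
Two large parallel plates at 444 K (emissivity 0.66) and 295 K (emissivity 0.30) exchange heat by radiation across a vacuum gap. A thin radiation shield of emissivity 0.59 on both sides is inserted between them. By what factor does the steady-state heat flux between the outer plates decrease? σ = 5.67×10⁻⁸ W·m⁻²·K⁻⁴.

factor ≈ 1.62

Without shield: q₀ = σΔ(T⁴)/(1/ε₁+1/ε₂−1) with denominator 3.848.
With shield the two gaps are in series; the resistances add: (1/ε₁+1/ε_s−1)+(1/ε_s+1/ε₂−1) = 2.210+4.028 = 6.238.
Heat-flux ratio q₀/q = 6.238/3.848.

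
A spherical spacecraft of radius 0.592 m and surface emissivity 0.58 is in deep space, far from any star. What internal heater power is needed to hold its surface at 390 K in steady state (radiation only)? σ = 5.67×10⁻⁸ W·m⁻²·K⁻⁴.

P = εσ·4πr²·T⁴.
4πr² = 4.404 m²; T⁴ = 2.313×10¹⁰ K⁴.
P = 0.58·5.67×10⁻⁸·4.404·2.313×10¹⁰.

P ≈ 3350 W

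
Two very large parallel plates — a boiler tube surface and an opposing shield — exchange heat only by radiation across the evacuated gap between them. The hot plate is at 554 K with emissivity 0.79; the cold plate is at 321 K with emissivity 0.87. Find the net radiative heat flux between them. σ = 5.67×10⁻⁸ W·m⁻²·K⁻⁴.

For two infinite grey parallel plates, q = σ(T₁⁴ − T₂⁴)/(1/ε₁ + 1/ε₂ − 1).
T₁⁴ − T₂⁴ = 9.420×10¹⁰ − 1.062×10¹⁰ = 8.358×10¹⁰ K⁴.
1/ε₁ + 1/ε₂ − 1 = 1.266 + 1.149 − 1 = 1.415.
q = 5.67×10⁻⁸ × 8.358×10¹⁰ / 1.415.

q ≈ 3350 W/m²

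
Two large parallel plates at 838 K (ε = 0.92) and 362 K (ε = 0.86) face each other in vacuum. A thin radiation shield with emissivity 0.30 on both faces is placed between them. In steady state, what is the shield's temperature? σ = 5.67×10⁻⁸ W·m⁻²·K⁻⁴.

In steady state the net flux on the hot side equals that on the cold side.
σ(T₁⁴−T_s⁴)/D₁ = σ(T_s⁴−T₂⁴)/D₂, with D₁ = 1/ε₁+1/ε_s−1 = 3.420, D₂ = 1/ε_s+1/ε₂−1 = 3.496.
Solve for T_s⁴: T_s⁴ = (D₂·T₁⁴ + D₁·T₂⁴)/(D₁+D₂) = 2.578×10¹¹ K⁴.

T_s ≈ 713 K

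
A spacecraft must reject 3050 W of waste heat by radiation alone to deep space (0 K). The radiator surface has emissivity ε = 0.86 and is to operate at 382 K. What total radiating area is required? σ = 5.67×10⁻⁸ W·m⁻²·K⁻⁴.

P = εσA T⁴ ⇒ A = P/(εσT⁴).
T⁴ = 2.129×10¹⁰ K⁴.
A = 3050/(0.86 × 5.67×10⁻⁸ × 2.129×10¹⁰).

A ≈ 2.94 m²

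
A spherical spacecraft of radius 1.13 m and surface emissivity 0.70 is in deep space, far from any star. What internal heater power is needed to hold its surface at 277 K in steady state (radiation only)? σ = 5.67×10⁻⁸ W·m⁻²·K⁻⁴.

P ≈ 3750 W

P = εσ·4πr²·T⁴.
4πr² = 16.05 m²; T⁴ = 5.887×10⁹ K⁴.
P = 0.70·5.67×10⁻⁸·16.05·5.887×10⁹.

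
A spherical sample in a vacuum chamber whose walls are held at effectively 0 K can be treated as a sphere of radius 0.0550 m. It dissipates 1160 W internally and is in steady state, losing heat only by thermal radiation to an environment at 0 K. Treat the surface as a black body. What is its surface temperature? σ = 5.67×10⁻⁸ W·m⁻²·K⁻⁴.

Steady state: internal power = radiated power, P = εσA T⁴.
Radiating area A = 4πr² = 0.03801 m².
T⁴ = P/(εσA) = 1160/(1.0·5.67×10⁻⁸·0.03801) = 5.382×10¹¹ K⁴.
T = (5.382×10¹¹)^(1/4).

T ≈ 857 K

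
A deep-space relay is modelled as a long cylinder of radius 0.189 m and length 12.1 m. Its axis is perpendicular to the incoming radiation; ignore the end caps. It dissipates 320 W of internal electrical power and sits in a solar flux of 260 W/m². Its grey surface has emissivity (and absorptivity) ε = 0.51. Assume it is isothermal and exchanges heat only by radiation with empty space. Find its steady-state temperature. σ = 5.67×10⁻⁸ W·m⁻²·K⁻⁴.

At steady state, absorbed solar power + internal power = radiated power.
Absorbed: α·S·A_cross = 0.51·260·4.574 = 606.5 W (cross-section 2rL).
Total input = 606.5 + 320 = 926.5 W.
Radiated: εσ·A_surf·T⁴ with A_surf = 2πrL = 14.37 m².
T⁴ = 926.5/(0.51·5.67×10⁻⁸·14.37) = 2.230×10⁹ K⁴.

T ≈ 217 K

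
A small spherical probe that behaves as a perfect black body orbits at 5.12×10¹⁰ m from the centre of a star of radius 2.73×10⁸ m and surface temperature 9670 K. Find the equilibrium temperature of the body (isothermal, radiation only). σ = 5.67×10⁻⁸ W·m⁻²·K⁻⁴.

T ≈ 499 K

The star's surface emits σT_*⁴; at distance d the flux is S = σT_*⁴(R_*/d)².
S = 5.67×10⁻⁸·(9670)⁴·(2.73×10⁸/5.12×10¹⁰)² = 14100 W/m².
For an isothermal sphere T⁴ = (1−a)S/(4σ) = 6.215×10¹⁰ K⁴.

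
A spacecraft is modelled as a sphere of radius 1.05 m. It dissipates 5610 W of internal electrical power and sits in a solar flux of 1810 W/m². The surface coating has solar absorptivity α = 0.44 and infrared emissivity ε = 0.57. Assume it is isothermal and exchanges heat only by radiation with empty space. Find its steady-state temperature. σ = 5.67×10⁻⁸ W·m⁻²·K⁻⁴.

T ≈ 370 K

At steady state, absorbed solar power + internal power = radiated power.
Absorbed: α·S·A_cross = 0.44·1810·3.464 = 2758 W (cross-section πr²).
Total input = 2758 + 5610 = 8368 W.
Radiated: εσ·A_surf·T⁴ with A_surf = 4πr² = 13.85 m².
T⁴ = 8368/(0.57·5.67×10⁻⁸·13.85) = 1.869×10¹⁰ K⁴.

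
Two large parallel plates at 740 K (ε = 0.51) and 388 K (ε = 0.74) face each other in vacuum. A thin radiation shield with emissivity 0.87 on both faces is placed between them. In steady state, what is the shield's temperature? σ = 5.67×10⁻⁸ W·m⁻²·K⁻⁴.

T_s ≈ 609 K

In steady state the net flux on the hot side equals that on the cold side.
σ(T₁⁴−T_s⁴)/D₁ = σ(T_s⁴−T₂⁴)/D₂, with D₁ = 1/ε₁+1/ε_s−1 = 2.110, D₂ = 1/ε_s+1/ε₂−1 = 1.501.
Solve for T_s⁴: T_s⁴ = (D₂·T₁⁴ + D₁·T₂⁴)/(D₁+D₂) = 1.379×10¹¹ K⁴.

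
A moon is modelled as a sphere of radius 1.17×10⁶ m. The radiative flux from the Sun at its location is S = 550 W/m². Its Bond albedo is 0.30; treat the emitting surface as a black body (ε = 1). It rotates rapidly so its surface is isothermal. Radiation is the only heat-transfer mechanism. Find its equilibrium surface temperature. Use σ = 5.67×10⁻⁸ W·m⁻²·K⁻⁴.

At equilibrium, absorbed power = emitted power.
Absorbing cross-section = πr² = 4.301×10¹² m²; emitting surface = 4πr² = 1.720×10¹³ m² (ratio 4).
(1−a)S·A_cross = εσ·A_surf·T⁴  ⇒  T⁴ = (1−a)S/(4σ).
T⁴ = 0.700·550/(4·5.67×10⁻⁸) = 1.698×10⁹ K⁴.
T = (1.698×10⁹)^(1/4).

T ≈ 203 K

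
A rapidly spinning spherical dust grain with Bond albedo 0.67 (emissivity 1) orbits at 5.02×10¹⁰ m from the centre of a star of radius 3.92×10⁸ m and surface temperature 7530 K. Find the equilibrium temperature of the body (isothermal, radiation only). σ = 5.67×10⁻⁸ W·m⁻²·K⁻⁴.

T ≈ 357 K

The star's surface emits σT_*⁴; at distance d the flux is S = σT_*⁴(R_*/d)².
S = 5.67×10⁻⁸·(7530)⁴·(3.92×10⁸/5.02×10¹⁰)² = 11120 W/m².
For an isothermal sphere T⁴ = (1−a)S/(4σ) = 1.617×10¹⁰ K⁴.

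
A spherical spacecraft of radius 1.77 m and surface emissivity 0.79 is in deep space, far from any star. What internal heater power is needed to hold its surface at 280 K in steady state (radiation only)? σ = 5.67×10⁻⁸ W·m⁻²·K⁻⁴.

P = εσ·4πr²·T⁴.
4πr² = 39.37 m²; T⁴ = 6.147×10⁹ K⁴.
P = 0.79·5.67×10⁻⁸·39.37·6.147×10⁹.

P ≈ 10800 W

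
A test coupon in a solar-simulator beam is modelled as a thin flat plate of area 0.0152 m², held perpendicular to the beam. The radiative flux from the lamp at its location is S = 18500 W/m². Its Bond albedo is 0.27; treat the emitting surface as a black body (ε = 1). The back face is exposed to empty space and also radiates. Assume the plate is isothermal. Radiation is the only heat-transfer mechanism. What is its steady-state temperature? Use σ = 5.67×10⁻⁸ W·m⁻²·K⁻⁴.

At equilibrium, absorbed power = emitted power.
Absorbing cross-section = A = 0.01520 m²; emitting surface = 2A = 0.03040 m² (ratio 2).
(1−a)S·A_cross = εσ·A_surf·T⁴  ⇒  T⁴ = (1−a)S/(2σ).
T⁴ = 0.730·18500/(2·5.67×10⁻⁸) = 1.191×10¹¹ K⁴.
T = (1.191×10¹¹)^(1/4).

T ≈ 587 K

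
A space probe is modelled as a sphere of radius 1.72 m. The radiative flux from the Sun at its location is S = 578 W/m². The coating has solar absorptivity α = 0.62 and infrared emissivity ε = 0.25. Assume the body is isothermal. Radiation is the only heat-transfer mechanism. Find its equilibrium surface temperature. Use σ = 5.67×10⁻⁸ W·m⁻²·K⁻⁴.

At equilibrium, absorbed power = emitted power.
Absorbing cross-section = πr² = 9.294 m²; emitting surface = 4πr² = 37.18 m² (ratio 4).
αS·A_cross = εσ·A_surf·T⁴  ⇒  T⁴ = αS/(ε·4σ).
T⁴ = 0.620·578/(0.25·4·5.67×10⁻⁸) = 6.320×10⁹ K⁴.
T = (6.320×10⁹)^(1/4).

T ≈ 282 K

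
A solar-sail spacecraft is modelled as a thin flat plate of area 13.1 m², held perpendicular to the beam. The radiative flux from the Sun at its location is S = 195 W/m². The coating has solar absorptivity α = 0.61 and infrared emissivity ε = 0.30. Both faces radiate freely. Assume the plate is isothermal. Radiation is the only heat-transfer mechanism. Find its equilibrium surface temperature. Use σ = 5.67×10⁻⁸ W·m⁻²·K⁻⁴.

T ≈ 243 K

At equilibrium, absorbed power = emitted power.
Absorbing cross-section = A = 13.10 m²; emitting surface = 2A = 26.20 m² (ratio 2).
αS·A_cross = εσ·A_surf·T⁴  ⇒  T⁴ = αS/(ε·2σ).
T⁴ = 0.610·195/(0.30·2·5.67×10⁻⁸) = 3.496×10⁹ K⁴.
T = (3.496×10⁹)^(1/4).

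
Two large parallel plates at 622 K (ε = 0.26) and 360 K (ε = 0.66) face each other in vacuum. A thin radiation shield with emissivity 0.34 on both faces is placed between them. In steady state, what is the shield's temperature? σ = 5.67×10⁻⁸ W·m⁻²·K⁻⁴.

In steady state the net flux on the hot side equals that on the cold side.
σ(T₁⁴−T_s⁴)/D₁ = σ(T_s⁴−T₂⁴)/D₂, with D₁ = 1/ε₁+1/ε_s−1 = 5.787, D₂ = 1/ε_s+1/ε₂−1 = 3.456.
Solve for T_s⁴: T_s⁴ = (D₂·T₁⁴ + D₁·T₂⁴)/(D₁+D₂) = 6.648×10¹⁰ K⁴.

T_s ≈ 508 K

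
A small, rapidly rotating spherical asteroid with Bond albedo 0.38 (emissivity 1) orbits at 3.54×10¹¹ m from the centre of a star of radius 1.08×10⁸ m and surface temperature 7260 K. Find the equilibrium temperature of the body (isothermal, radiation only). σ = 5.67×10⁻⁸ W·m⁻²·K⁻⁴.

The star's surface emits σT_*⁴; at distance d the flux is S = σT_*⁴(R_*/d)².
S = 5.67×10⁻⁸·(7260)⁴·(1.08×10⁸/3.54×10¹¹)² = 14.66 W/m².
For an isothermal sphere T⁴ = (1−a)S/(4σ) = 4.008×10⁷ K⁴.

T ≈ 79.6 K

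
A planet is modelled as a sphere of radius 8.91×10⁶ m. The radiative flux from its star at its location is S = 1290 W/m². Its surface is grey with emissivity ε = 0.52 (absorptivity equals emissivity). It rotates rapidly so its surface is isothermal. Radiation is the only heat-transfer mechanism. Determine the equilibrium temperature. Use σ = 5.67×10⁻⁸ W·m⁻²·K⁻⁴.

At equilibrium, absorbed power = emitted power.
Absorbing cross-section = πr² = 2.494×10¹⁴ m²; emitting surface = 4πr² = 9.976×10¹⁴ m² (ratio 4).
εS·A_cross = εσ·A_surf·T⁴  ⇒  T⁴ = S/(4σ)   (ε cancels).
T⁴ = 1290/(4·5.67×10⁻⁸) = 5.688×10⁹ K⁴.
T = (5.688×10⁹)^(1/4).

T ≈ 275 K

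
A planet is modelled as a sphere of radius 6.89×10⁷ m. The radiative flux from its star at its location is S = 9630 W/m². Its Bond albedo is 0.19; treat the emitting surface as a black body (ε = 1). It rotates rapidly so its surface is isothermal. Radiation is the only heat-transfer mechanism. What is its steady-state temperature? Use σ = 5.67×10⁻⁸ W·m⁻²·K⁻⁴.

At equilibrium, absorbed power = emitted power.
Absorbing cross-section = πr² = 1.491×10¹⁶ m²; emitting surface = 4πr² = 5.966×10¹⁶ m² (ratio 4).
(1−a)S·A_cross = εσ·A_surf·T⁴  ⇒  T⁴ = (1−a)S/(4σ).
T⁴ = 0.810·9630/(4·5.67×10⁻⁸) = 3.439×10¹⁰ K⁴.
T = (3.439×10¹⁰)^(1/4).

T ≈ 431 K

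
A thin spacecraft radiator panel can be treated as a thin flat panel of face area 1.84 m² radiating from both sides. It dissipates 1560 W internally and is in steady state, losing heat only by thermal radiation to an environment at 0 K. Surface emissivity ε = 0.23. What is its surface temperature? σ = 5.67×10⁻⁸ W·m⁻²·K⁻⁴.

Steady state: internal power = radiated power, P = εσA T⁴.
Radiating area A = 2·1.84 = 3.680 m².
T⁴ = P/(εσA) = 1560/(0.23·5.67×10⁻⁸·3.680) = 3.251×10¹⁰ K⁴.
T = (3.251×10¹⁰)^(1/4).

T ≈ 425 K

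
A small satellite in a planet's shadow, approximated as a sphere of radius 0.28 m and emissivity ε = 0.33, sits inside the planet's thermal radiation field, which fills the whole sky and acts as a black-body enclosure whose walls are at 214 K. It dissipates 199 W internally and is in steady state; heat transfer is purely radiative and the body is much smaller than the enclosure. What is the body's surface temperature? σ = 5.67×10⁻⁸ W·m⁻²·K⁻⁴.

For a small grey body in a large enclosure, net radiated power = εσA(T⁴ − T_w⁴).
Steady state: P = εσA(T⁴ − T_w⁴) with A = 4πr² = 0.9852 m².
T⁴ = P/(εσA) + T_w⁴ = 199/(0.33·5.67×10⁻⁸·0.9852) + (214)⁴
    = 1.080×10¹⁰ + 2.097×10⁹ = 1.289×10¹⁰ K⁴.

T ≈ 337 K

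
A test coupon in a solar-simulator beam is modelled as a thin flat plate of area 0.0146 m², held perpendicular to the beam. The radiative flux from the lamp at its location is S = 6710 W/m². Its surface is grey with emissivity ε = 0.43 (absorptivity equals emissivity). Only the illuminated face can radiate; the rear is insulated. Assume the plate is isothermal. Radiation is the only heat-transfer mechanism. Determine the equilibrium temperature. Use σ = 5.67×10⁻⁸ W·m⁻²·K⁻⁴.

At equilibrium, absorbed power = emitted power.
Absorbing cross-section = A = 0.01460 m²; emitting surface = A = 0.01460 m² (ratio 1).
εS·A_cross = εσ·A_surf·T⁴  ⇒  T⁴ = S/(1σ)   (ε cancels).
T⁴ = 6710/(1·5.67×10⁻⁸) = 1.183×10¹¹ K⁴.
T = (1.183×10¹¹)^(1/4).

T ≈ 587 K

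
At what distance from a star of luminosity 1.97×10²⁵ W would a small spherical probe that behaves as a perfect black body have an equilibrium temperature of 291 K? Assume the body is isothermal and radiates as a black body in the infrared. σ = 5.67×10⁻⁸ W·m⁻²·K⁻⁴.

d ≈ 3.10×10¹⁰ m

For an isothermal black-emitting sphere, (1−a)S·πr² = σ·4πr²·T⁴ ⇒ S = 4σT⁴/(1−a).
S = 4·5.67×10⁻⁸·(291)⁴/1.00 = 1626 W/m².
Flux falls as S = L/(4πd²), so d = √(L/(4πS)) = √(1.97×10²⁵/(4π·1626)).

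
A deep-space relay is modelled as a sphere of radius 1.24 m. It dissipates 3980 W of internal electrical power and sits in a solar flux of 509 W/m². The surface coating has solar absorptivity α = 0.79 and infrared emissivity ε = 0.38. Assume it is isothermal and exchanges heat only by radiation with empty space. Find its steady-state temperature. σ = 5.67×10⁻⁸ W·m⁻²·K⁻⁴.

At steady state, absorbed solar power + internal power = radiated power.
Absorbed: α·S·A_cross = 0.79·509·4.831 = 1942 W (cross-section πr²).
Total input = 1942 + 3980 = 5922 W.
Radiated: εσ·A_surf·T⁴ with A_surf = 4πr² = 19.32 m².
T⁴ = 5922/(0.38·5.67×10⁻⁸·19.32) = 1.423×10¹⁰ K⁴.

T ≈ 345 K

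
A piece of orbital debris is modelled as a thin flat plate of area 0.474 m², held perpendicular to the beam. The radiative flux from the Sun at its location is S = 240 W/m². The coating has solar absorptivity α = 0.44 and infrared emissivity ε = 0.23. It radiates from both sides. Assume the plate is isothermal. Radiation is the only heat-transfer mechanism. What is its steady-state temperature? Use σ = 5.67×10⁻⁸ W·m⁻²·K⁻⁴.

At equilibrium, absorbed power = emitted power.
Absorbing cross-section = A = 0.4740 m²; emitting surface = 2A = 0.9480 m² (ratio 2).
αS·A_cross = εσ·A_surf·T⁴  ⇒  T⁴ = αS/(ε·2σ).
T⁴ = 0.440·240/(0.23·2·5.67×10⁻⁸) = 4.049×10⁹ K⁴.
T = (4.049×10⁹)^(1/4).

T ≈ 252 K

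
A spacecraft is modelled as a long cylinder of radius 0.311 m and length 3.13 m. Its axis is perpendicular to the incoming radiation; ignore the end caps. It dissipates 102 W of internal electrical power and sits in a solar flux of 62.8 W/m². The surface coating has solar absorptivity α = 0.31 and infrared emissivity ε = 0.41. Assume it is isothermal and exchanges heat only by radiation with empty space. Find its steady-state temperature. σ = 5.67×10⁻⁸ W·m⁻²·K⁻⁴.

T ≈ 177 K

At steady state, absorbed solar power + internal power = radiated power.
Absorbed: α·S·A_cross = 0.31·62.8·1.947 = 37.90 W (cross-section 2rL).
Total input = 37.90 + 102 = 139.9 W.
Radiated: εσ·A_surf·T⁴ with A_surf = 2πrL = 6.116 m².
T⁴ = 139.9/(0.41·5.67×10⁻⁸·6.116) = 9.839×10⁸ K⁴.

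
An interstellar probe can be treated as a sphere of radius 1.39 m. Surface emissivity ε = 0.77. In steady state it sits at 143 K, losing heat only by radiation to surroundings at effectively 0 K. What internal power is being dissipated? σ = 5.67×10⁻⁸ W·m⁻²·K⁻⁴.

Steady state: P = εσA T⁴.
A = 4πr² = 24.28 m²; T⁴ = (143)⁴ = 4.182×10⁸ K⁴.
P = 0.77 × 5.67×10⁻⁸ × 24.28 × 4.182×10⁸.

P ≈ 443 W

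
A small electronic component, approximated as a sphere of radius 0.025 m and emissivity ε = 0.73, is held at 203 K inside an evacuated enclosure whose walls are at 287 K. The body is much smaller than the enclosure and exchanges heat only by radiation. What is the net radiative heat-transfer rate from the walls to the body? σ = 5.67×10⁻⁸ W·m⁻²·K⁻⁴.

P_net ≈ 1.65 W

For a small grey body in a large enclosure: P_net = εσA(T_body⁴ − T_wall⁴).
A = 4πr² = 0.007854 m²; T_body⁴ − T_wall⁴ = 1.698×10⁹ − 6.785×10⁹ = -5.086×10⁹ K⁴.
|P_net| = 0.73·5.67×10⁻⁸·0.007854·5.086×10⁹.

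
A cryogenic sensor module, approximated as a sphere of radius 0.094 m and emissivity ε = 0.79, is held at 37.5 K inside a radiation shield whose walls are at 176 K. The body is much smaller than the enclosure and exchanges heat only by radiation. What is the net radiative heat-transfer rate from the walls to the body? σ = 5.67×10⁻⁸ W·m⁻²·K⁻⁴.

P_net ≈ 4.76 W

For a small grey body in a large enclosure: P_net = εσA(T_body⁴ − T_wall⁴).
A = 4πr² = 0.1110 m²; T_body⁴ − T_wall⁴ = 1.978×10⁶ − 9.595×10⁸ = -9.575×10⁸ K⁴.
|P_net| = 0.79·5.67×10⁻⁸·0.1110·9.575×10⁸.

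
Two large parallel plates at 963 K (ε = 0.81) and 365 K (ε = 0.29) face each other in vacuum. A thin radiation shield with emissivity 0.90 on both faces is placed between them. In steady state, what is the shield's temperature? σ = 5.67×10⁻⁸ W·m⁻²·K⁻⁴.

T_s ≈ 891 K

In steady state the net flux on the hot side equals that on the cold side.
σ(T₁⁴−T_s⁴)/D₁ = σ(T_s⁴−T₂⁴)/D₂, with D₁ = 1/ε₁+1/ε_s−1 = 1.346, D₂ = 1/ε_s+1/ε₂−1 = 3.559.
Solve for T_s⁴: T_s⁴ = (D₂·T₁⁴ + D₁·T₂⁴)/(D₁+D₂) = 6.289×10¹¹ K⁴.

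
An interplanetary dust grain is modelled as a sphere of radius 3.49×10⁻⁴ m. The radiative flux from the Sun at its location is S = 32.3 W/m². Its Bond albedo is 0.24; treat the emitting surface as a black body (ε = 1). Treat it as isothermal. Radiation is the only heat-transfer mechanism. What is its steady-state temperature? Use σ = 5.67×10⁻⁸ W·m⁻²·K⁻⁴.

T ≈ 102 K

At equilibrium, absorbed power = emitted power.
Absorbing cross-section = πr² = 3.826×10⁻⁷ m²; emitting surface = 4πr² = 1.531×10⁻⁶ m² (ratio 4).
(1−a)S·A_cross = εσ·A_surf·T⁴  ⇒  T⁴ = (1−a)S/(4σ).
T⁴ = 0.760·32.3/(4·5.67×10⁻⁸) = 1.082×10⁸ K⁴.
T = (1.082×10⁸)^(1/4).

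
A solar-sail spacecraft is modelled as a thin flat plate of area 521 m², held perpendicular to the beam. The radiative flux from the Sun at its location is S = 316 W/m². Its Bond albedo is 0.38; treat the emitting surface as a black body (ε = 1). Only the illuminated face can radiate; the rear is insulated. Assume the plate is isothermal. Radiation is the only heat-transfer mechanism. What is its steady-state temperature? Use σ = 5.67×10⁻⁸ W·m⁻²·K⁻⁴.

At equilibrium, absorbed power = emitted power.
Absorbing cross-section = A = 521.0 m²; emitting surface = A = 521.0 m² (ratio 1).
(1−a)S·A_cross = εσ·A_surf·T⁴  ⇒  T⁴ = (1−a)S/(1σ).
T⁴ = 0.620·316/(1·5.67×10⁻⁸) = 3.455×10⁹ K⁴.
T = (3.455×10⁹)^(1/4).

T ≈ 242 K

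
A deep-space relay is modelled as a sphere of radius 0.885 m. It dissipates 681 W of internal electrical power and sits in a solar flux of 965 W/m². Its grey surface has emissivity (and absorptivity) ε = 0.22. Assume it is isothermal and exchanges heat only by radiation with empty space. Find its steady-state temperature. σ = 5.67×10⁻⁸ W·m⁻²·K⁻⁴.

T ≈ 315 K

At steady state, absorbed solar power + internal power = radiated power.
Absorbed: α·S·A_cross = 0.22·965·2.461 = 522.4 W (cross-section πr²).
Total input = 522.4 + 681 = 1203 W.
Radiated: εσ·A_surf·T⁴ with A_surf = 4πr² = 9.842 m².
T⁴ = 1203/(0.22·5.67×10⁻⁸·9.842) = 9.802×10⁹ K⁴.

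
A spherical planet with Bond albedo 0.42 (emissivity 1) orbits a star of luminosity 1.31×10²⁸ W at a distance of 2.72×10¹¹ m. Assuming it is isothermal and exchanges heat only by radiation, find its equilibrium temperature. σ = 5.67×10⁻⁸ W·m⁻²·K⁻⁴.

T ≈ 436 K

First find the stellar flux at distance d: S = L/(4πd²) = 1.31×10²⁸/(4π·(2.72×10¹¹)²) = 14090 W/m².
For an isothermal sphere, absorbed (1−a)S·πr² = emitted σ·4πr²·T⁴, so T⁴ = (1−a)S/(4σ).
T⁴ = 0.580·14090/(4·5.67×10⁻⁸) = 3.603×10¹⁰ K⁴.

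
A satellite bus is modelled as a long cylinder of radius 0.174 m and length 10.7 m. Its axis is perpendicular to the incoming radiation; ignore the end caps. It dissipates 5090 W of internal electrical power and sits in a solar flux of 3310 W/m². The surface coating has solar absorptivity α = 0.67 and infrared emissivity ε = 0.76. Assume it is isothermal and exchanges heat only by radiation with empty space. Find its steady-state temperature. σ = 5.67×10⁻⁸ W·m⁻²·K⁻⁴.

T ≈ 403 K

At steady state, absorbed solar power + internal power = radiated power.
Absorbed: α·S·A_cross = 0.67·3310·3.724 = 8258 W (cross-section 2rL).
Total input = 8258 + 5090 = 13350 W.
Radiated: εσ·A_surf·T⁴ with A_surf = 2πrL = 11.70 m².
T⁴ = 13350/(0.76·5.67×10⁻⁸·11.70) = 2.648×10¹⁰ K⁴.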